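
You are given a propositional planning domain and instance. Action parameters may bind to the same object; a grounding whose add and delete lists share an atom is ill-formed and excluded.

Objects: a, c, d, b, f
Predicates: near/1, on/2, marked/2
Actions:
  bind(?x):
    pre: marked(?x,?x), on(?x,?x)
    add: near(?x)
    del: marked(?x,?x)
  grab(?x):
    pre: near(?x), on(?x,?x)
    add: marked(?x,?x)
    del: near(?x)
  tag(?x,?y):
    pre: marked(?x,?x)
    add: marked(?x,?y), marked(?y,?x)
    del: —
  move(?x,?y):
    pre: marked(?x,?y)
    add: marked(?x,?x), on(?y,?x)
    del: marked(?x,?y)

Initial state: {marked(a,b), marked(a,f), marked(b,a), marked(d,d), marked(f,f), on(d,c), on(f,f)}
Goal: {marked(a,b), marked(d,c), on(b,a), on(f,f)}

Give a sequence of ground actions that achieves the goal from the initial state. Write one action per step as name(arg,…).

tag(d,c); move(a,b); tag(a,b)

1. tag(d,c)  →  {marked(a,b), marked(a,f), marked(b,a), marked(c,d), marked(d,c), marked(d,d), marked(f,f), on(d,c), on(f,f)}
2. move(a,b)  →  {marked(a,a), marked(a,f), marked(b,a), marked(c,d), marked(d,c), marked(d,d), marked(f,f), on(b,a), on(d,c), on(f,f)}
3. tag(a,b)  →  {marked(a,a), marked(a,b), marked(a,f), marked(b,a), marked(c,d), marked(d,c), marked(d,d), marked(f,f), on(b,a), on(d,c), on(f,f)}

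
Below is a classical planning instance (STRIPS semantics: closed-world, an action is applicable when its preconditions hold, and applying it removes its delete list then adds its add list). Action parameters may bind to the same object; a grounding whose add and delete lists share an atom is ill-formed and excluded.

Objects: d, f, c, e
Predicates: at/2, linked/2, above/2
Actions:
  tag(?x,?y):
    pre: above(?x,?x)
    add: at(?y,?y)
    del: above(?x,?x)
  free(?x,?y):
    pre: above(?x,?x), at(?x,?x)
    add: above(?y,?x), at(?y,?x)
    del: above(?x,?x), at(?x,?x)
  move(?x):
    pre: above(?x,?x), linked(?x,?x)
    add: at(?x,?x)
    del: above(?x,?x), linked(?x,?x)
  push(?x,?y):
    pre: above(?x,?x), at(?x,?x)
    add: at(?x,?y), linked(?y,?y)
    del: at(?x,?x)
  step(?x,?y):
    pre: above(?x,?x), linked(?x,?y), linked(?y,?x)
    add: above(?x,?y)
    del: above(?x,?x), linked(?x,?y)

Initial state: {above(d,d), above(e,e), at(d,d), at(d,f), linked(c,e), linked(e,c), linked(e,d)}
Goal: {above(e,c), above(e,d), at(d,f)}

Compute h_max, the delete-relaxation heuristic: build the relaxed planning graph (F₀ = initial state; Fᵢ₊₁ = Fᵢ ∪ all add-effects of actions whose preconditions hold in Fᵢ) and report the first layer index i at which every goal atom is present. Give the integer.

1

F0 = init (7 atoms)
F1 = F0 ∪ {above(c,d), above(e,c), above(e,d), above(f,d), at(c,c), at(c,d), at(d,c), at(d,e), at(e,d), at(e,e), at(f,d), at(f,f), linked(c,c), linked(e,e), linked(f,f)}  (22 atoms)
goal ⊆ F1  ⇒  h_max = 1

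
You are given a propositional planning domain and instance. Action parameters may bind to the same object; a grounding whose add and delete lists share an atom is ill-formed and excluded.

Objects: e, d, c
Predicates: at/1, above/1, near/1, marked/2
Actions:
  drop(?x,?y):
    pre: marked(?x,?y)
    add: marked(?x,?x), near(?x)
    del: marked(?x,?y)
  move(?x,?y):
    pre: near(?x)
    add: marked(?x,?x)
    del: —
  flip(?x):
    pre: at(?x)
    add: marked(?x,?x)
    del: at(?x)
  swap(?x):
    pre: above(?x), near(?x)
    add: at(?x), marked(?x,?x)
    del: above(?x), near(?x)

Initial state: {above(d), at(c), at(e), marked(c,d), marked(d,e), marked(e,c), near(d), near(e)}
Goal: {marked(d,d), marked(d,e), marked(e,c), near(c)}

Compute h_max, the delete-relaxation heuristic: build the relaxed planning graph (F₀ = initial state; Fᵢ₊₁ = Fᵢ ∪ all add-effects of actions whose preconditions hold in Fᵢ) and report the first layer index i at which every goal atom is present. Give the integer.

F0 = init (8 atoms)
F1 = F0 ∪ {at(d), marked(c,c), marked(d,d), marked(e,e), near(c)}  (13 atoms)
goal ⊆ F1  ⇒  h_max = 1

1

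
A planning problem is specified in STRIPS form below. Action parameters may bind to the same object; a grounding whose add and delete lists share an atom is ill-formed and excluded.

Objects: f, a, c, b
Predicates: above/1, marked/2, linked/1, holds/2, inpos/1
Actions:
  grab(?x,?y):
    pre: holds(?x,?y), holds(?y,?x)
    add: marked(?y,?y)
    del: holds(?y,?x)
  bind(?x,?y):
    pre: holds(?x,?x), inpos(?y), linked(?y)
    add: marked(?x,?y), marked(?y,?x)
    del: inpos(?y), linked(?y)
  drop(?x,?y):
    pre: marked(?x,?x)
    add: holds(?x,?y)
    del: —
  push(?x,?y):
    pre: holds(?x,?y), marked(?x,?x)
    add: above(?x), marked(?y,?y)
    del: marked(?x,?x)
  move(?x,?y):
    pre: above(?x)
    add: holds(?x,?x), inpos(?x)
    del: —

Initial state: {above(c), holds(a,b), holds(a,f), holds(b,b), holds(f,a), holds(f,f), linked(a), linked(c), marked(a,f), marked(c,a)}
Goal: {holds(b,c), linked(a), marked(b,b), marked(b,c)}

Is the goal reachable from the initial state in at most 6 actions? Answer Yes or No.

Yes

1. move(c,f)  →  {above(c), holds(a,b), holds(a,f), holds(b,b), holds(c,c), holds(f,a), holds(f,f), inpos(c), linked(a), linked(c), marked(a,f), marked(c,a)}
2. bind(b,c)  →  {above(c), holds(a,b), holds(a,f), holds(b,b), holds(c,c), holds(f,a), holds(f,f), linked(a), marked(a,f), marked(b,c), marked(c,a), marked(c,b)}
3. grab(b,b)  →  {above(c), holds(a,b), holds(a,f), holds(c,c), holds(f,a), holds(f,f), linked(a), marked(a,f), marked(b,b), marked(b,c), marked(c,a), marked(c,b)}
4. drop(b,c)  →  {above(c), holds(a,b), holds(a,f), holds(b,c), holds(c,c), holds(f,a), holds(f,f), linked(a), marked(a,f), marked(b,b), marked(b,c), marked(c,a), marked(c,b)}
optimal plan length = 4; 4 ≤ 6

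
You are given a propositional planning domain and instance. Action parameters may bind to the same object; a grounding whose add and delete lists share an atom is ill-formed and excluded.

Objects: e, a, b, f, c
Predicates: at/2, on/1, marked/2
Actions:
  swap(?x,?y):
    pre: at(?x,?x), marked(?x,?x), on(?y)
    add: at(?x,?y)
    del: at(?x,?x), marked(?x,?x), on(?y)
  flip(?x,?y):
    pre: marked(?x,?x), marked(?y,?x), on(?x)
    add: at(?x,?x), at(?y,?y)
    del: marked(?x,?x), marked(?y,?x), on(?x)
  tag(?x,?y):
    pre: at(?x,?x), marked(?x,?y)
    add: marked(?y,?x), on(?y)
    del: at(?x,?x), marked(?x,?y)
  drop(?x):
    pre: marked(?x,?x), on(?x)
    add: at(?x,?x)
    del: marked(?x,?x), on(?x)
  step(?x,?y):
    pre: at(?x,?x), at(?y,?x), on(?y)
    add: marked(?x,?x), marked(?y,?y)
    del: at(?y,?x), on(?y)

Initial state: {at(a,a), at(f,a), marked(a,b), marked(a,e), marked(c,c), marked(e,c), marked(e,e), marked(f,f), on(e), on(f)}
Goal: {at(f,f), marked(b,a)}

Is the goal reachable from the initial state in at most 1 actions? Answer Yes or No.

No

1. flip(f,f)  →  {at(a,a), at(f,a), at(f,f), marked(a,b), marked(a,e), marked(c,c), marked(e,c), marked(e,e), on(e)}
2. tag(a,b)  →  {at(f,a), at(f,f), marked(a,e), marked(b,a), marked(c,c), marked(e,c), marked(e,e), on(b), on(e)}
optimal plan length = 2; 2 > 1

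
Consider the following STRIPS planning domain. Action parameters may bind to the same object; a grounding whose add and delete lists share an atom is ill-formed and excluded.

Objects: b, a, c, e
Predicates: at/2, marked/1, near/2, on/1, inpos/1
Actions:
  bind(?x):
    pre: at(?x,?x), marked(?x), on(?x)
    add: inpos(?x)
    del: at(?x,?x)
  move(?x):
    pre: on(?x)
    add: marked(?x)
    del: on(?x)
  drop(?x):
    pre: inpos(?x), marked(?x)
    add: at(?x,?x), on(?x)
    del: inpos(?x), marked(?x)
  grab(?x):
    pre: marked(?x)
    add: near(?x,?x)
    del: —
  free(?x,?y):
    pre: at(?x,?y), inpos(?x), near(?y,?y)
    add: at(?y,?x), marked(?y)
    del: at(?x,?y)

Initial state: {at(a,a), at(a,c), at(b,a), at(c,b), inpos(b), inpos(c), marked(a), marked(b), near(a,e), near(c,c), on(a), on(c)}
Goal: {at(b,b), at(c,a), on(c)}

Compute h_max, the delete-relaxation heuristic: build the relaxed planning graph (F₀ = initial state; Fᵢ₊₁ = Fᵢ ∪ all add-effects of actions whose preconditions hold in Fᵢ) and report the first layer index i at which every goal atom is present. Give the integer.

F0 = init (12 atoms)
F1 = F0 ∪ {at(b,b), inpos(a), marked(c), near(a,a), near(b,b), on(b)}  (18 atoms)
F2 = F1 ∪ {at(a,b), at(b,c), at(c,a), at(c,c)}  (22 atoms)
goal ⊆ F2  ⇒  h_max = 2

2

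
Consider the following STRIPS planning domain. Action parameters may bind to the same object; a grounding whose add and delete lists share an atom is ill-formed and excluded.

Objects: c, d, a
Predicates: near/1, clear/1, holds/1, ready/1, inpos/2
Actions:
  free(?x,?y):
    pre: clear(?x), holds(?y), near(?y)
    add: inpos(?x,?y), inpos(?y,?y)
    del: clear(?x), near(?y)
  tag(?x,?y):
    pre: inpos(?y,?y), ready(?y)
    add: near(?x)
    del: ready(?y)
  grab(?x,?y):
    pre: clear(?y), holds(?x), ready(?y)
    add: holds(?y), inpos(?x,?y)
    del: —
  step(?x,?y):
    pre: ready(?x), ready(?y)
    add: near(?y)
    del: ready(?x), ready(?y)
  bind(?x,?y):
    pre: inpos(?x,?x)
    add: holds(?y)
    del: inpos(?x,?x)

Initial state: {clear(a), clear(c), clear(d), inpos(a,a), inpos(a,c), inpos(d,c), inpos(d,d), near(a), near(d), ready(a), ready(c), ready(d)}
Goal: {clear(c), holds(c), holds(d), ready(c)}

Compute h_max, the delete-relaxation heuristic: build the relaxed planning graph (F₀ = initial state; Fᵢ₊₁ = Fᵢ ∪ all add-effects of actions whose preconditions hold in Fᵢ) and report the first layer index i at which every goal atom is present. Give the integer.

1

F0 = init (12 atoms)
F1 = F0 ∪ {holds(a), holds(c), holds(d), near(c)}  (16 atoms)
goal ⊆ F1  ⇒  h_max = 1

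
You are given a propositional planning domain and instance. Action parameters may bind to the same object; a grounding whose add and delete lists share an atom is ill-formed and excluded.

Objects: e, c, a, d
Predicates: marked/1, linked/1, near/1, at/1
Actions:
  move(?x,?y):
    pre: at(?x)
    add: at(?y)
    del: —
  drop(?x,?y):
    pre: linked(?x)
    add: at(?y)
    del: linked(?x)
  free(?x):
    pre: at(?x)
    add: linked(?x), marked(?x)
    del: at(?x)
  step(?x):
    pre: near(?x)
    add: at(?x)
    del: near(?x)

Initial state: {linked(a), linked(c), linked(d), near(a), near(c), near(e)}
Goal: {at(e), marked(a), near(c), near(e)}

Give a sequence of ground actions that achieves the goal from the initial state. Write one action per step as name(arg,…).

1. drop(c,e)  →  {at(e), linked(a), linked(d), near(a), near(c), near(e)}
2. move(e,a)  →  {at(a), at(e), linked(a), linked(d), near(a), near(c), near(e)}
3. free(a)  →  {at(e), linked(a), linked(d), marked(a), near(a), near(c), near(e)}

drop(c,e); move(e,a); free(a)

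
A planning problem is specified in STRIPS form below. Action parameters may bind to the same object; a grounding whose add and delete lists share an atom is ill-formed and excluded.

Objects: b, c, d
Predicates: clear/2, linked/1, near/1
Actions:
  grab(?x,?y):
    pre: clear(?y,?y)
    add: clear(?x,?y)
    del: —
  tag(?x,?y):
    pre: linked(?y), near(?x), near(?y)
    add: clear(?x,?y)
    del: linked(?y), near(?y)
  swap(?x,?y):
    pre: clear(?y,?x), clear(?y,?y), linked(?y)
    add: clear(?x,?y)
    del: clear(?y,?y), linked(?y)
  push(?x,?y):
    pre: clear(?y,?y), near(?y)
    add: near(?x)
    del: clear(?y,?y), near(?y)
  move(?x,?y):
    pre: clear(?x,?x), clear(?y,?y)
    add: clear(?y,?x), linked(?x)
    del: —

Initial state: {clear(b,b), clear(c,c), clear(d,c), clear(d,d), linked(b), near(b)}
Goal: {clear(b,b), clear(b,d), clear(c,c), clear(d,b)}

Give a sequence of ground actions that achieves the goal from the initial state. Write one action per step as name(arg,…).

1. grab(b,d)  →  {clear(b,b), clear(b,d), clear(c,c), clear(d,c), clear(d,d), linked(b), near(b)}
2. grab(d,b)  →  {clear(b,b), clear(b,d), clear(c,c), clear(d,b), clear(d,c), clear(d,d), linked(b), near(b)}

grab(b,d); grab(d,b)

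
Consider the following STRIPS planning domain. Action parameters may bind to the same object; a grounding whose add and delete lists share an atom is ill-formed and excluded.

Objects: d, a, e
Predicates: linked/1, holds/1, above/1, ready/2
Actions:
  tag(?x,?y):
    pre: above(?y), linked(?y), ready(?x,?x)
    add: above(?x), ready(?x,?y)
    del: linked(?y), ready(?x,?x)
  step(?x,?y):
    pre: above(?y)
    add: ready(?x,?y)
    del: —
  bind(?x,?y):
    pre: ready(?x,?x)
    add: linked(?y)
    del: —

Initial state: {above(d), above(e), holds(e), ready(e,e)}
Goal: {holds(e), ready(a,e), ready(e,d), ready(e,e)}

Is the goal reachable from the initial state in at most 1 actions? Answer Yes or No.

No

1. step(a,e)  →  {above(d), above(e), holds(e), ready(a,e), ready(e,e)}
2. step(e,d)  →  {above(d), above(e), holds(e), ready(a,e), ready(e,d), ready(e,e)}
optimal plan length = 2; 2 > 1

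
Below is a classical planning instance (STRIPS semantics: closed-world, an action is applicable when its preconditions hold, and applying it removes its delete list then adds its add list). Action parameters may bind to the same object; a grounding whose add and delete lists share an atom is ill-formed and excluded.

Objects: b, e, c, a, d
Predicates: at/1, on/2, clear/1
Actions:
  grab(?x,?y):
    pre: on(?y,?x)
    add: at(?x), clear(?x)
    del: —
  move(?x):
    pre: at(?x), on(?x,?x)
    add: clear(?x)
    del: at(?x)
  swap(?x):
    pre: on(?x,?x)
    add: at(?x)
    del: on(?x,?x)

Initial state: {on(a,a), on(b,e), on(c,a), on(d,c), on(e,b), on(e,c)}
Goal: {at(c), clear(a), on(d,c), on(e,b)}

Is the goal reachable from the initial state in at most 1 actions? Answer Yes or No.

No

1. grab(c,e)  →  {at(c), clear(c), on(a,a), on(b,e), on(c,a), on(d,c), on(e,b), on(e,c)}
2. grab(a,c)  →  {at(a), at(c), clear(a), clear(c), on(a,a), on(b,e), on(c,a), on(d,c), on(e,b), on(e,c)}
optimal plan length = 2; 2 > 1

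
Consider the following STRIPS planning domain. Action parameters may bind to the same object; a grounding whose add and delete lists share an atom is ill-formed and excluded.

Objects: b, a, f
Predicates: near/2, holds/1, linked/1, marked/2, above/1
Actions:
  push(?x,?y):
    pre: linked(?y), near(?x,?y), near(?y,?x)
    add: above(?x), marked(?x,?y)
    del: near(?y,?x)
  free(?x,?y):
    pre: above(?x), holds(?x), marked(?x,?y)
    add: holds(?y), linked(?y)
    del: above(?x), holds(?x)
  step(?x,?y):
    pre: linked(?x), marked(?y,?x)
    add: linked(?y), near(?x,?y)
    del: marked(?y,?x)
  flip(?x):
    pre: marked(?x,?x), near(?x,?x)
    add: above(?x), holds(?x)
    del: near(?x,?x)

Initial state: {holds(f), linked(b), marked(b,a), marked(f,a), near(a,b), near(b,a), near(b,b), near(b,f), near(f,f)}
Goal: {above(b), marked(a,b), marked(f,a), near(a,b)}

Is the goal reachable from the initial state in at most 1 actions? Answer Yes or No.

1. push(b,b)  →  {above(b), holds(f), linked(b), marked(b,a), marked(b,b), marked(f,a), near(a,b), near(b,a), near(b,f), near(f,f)}
2. push(a,b)  →  {above(a), above(b), holds(f), linked(b), marked(a,b), marked(b,a), marked(b,b), marked(f,a), near(a,b), near(b,f), near(f,f)}
optimal plan length = 2; 2 > 1

No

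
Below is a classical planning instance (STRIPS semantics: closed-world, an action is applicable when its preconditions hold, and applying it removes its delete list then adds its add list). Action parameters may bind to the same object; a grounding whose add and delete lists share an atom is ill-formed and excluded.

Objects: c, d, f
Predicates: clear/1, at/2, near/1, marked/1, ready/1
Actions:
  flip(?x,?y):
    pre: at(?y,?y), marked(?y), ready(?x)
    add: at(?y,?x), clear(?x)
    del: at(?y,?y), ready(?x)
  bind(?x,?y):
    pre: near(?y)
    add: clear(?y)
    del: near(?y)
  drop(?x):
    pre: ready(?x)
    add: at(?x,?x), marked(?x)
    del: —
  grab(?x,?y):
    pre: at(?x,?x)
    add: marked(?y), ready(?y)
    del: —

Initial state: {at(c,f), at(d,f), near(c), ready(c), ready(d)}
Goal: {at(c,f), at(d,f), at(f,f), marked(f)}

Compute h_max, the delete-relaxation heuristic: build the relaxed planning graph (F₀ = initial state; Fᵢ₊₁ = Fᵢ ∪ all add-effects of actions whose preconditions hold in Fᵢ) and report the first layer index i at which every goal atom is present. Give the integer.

3

F0 = init (5 atoms)
F1 = F0 ∪ {at(c,c), at(d,d), clear(c), marked(c), marked(d)}  (10 atoms)
F2 = F1 ∪ {at(c,d), at(d,c), clear(d), marked(f), ready(f)}  (15 atoms)
F3 = F2 ∪ {at(f,f), clear(f)}  (17 atoms)
goal ⊆ F3  ⇒  h_max = 3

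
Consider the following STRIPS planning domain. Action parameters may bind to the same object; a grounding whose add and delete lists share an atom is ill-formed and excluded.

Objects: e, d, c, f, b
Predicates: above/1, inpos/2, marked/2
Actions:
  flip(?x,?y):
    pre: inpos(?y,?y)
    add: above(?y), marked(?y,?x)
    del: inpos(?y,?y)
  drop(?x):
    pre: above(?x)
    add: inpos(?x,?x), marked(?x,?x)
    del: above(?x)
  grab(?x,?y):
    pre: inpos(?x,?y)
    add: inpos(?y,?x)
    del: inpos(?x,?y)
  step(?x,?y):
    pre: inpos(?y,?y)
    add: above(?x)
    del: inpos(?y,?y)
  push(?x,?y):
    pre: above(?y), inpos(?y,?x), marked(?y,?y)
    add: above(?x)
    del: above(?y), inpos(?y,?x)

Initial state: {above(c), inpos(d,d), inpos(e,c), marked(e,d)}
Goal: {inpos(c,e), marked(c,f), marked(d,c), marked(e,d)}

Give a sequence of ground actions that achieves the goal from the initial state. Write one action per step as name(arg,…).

1. flip(c,d)  →  {above(c), above(d), inpos(e,c), marked(d,c), marked(e,d)}
2. drop(c)  →  {above(d), inpos(c,c), inpos(e,c), marked(c,c), marked(d,c), marked(e,d)}
3. flip(f,c)  →  {above(c), above(d), inpos(e,c), marked(c,c), marked(c,f), marked(d,c), marked(e,d)}
4. grab(e,c)  →  {above(c), above(d), inpos(c,e), marked(c,c), marked(c,f), marked(d,c), marked(e,d)}

flip(c,d); drop(c); flip(f,c); grab(e,c)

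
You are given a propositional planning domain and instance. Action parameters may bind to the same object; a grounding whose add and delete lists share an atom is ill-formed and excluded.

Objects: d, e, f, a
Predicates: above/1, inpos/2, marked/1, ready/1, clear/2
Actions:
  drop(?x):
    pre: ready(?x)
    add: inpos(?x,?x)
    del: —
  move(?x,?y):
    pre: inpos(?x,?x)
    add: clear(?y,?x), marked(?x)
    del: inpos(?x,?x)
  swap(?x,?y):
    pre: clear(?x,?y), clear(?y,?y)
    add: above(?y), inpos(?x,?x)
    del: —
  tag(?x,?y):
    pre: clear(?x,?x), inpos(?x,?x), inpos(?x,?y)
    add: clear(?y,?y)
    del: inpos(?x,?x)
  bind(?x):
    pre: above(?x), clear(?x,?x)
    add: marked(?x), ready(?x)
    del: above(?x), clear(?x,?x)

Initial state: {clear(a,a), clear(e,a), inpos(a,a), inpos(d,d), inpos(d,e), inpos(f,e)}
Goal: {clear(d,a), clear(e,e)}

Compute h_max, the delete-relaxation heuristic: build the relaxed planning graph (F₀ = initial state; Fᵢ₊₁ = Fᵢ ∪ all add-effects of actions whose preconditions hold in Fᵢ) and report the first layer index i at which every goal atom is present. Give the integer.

2

F0 = init (6 atoms)
F1 = F0 ∪ {above(a), clear(a,d), clear(d,a), clear(d,d), clear(e,d), clear(f,a), clear(f,d), inpos(e,e), marked(a), marked(d)}  (16 atoms)
F2 = F1 ∪ {above(d), clear(a,e), clear(d,e), clear(e,e), clear(f,e), inpos(f,f), marked(e), ready(a)}  (24 atoms)
goal ⊆ F2  ⇒  h_max = 2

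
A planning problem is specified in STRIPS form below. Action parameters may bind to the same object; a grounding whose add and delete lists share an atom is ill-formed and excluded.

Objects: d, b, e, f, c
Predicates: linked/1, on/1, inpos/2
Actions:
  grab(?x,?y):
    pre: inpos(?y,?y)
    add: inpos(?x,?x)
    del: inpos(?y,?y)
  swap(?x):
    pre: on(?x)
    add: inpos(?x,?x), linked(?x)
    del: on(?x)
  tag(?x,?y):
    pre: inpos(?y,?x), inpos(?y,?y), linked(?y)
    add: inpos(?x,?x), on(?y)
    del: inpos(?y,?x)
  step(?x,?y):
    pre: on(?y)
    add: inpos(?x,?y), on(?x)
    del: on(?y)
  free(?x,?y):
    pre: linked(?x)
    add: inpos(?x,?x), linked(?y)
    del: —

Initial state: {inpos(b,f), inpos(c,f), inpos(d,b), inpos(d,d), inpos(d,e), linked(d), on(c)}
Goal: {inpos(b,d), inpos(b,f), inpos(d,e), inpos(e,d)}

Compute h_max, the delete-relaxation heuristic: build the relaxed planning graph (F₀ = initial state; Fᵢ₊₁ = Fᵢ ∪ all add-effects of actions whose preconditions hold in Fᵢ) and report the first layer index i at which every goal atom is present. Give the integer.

F0 = init (7 atoms)
F1 = F0 ∪ {inpos(b,b), inpos(b,c), inpos(c,c), inpos(d,c), inpos(e,c), inpos(e,e), inpos(f,c), inpos(f,f), linked(b), linked(c), linked(e), linked(f), on(b), on(d), on(e), on(f)}  (23 atoms)
F2 = F1 ∪ {inpos(b,d), inpos(b,e), inpos(c,b), inpos(c,d), inpos(c,e), inpos(d,f), inpos(e,b), inpos(e,d), inpos(e,f), inpos(f,b), inpos(f,d), inpos(f,e)}  (35 atoms)
goal ⊆ F2  ⇒  h_max = 2

2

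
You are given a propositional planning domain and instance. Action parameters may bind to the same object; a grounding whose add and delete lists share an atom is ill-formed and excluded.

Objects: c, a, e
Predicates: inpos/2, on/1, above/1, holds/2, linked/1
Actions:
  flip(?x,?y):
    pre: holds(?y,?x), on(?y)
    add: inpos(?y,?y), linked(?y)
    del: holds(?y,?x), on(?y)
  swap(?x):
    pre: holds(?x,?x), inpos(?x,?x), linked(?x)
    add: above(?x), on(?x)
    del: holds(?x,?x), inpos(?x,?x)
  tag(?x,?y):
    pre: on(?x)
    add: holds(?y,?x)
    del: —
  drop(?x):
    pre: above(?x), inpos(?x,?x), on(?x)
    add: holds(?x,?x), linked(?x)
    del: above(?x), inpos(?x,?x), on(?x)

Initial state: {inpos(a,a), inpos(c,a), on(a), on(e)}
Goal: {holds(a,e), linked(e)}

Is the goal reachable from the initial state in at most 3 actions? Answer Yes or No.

1. tag(a,e)  →  {holds(e,a), inpos(a,a), inpos(c,a), on(a), on(e)}
2. tag(e,a)  →  {holds(a,e), holds(e,a), inpos(a,a), inpos(c,a), on(a), on(e)}
3. flip(a,e)  →  {holds(a,e), inpos(a,a), inpos(c,a), inpos(e,e), linked(e), on(a)}
optimal plan length = 3; 3 ≤ 3

Yes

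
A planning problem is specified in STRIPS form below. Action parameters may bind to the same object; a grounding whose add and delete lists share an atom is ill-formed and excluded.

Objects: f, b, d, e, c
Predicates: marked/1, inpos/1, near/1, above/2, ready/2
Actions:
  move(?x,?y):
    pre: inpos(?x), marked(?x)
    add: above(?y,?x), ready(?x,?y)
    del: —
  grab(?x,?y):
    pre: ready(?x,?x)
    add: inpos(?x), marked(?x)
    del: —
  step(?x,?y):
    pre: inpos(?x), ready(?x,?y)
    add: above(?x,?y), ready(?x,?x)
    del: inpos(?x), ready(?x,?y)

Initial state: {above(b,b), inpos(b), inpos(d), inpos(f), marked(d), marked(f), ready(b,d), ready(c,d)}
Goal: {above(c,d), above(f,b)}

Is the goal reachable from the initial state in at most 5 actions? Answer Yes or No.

Yes

1. move(f,b)  →  {above(b,b), above(b,f), inpos(b), inpos(d), inpos(f), marked(d), marked(f), ready(b,d), ready(c,d), ready(f,b)}
2. move(d,c)  →  {above(b,b), above(b,f), above(c,d), inpos(b), inpos(d), inpos(f), marked(d), marked(f), ready(b,d), ready(c,d), ready(d,c), ready(f,b)}
3. step(f,b)  →  {above(b,b), above(b,f), above(c,d), above(f,b), inpos(b), inpos(d), marked(d), marked(f), ready(b,d), ready(c,d), ready(d,c), ready(f,f)}
optimal plan length = 3; 3 ≤ 5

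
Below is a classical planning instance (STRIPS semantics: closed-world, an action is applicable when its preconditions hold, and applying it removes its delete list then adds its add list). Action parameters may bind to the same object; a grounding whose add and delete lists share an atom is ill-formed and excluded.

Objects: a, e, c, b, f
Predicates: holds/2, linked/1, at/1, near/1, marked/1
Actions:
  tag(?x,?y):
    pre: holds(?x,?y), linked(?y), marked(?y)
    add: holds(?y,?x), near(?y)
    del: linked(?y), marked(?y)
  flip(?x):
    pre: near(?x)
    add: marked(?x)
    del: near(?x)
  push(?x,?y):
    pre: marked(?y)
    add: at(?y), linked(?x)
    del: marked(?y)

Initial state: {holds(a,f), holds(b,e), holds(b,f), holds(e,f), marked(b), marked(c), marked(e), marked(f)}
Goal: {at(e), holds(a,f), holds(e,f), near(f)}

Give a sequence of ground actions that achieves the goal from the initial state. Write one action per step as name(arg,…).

push(f,e); tag(a,f)

1. push(f,e)  →  {at(e), holds(a,f), holds(b,e), holds(b,f), holds(e,f), linked(f), marked(b), marked(c), marked(f)}
2. tag(a,f)  →  {at(e), holds(a,f), holds(b,e), holds(b,f), holds(e,f), holds(f,a), marked(b), marked(c), near(f)}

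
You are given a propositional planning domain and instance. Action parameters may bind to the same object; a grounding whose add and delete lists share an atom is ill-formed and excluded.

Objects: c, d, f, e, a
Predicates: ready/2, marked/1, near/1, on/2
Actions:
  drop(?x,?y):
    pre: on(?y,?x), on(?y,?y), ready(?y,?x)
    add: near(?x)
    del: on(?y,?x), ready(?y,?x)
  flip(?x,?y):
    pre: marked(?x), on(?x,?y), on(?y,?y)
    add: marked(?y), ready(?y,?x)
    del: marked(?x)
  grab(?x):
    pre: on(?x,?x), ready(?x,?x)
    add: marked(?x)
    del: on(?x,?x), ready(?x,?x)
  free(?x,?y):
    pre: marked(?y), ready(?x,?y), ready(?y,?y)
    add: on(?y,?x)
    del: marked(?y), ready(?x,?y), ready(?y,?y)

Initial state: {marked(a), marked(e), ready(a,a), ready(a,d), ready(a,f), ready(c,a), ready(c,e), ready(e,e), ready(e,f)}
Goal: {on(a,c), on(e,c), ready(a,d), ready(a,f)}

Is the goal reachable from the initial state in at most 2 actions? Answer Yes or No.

1. free(c,e)  →  {marked(a), on(e,c), ready(a,a), ready(a,d), ready(a,f), ready(c,a), ready(e,f)}
2. free(c,a)  →  {on(a,c), on(e,c), ready(a,d), ready(a,f), ready(e,f)}
optimal plan length = 2; 2 ≤ 2

Yes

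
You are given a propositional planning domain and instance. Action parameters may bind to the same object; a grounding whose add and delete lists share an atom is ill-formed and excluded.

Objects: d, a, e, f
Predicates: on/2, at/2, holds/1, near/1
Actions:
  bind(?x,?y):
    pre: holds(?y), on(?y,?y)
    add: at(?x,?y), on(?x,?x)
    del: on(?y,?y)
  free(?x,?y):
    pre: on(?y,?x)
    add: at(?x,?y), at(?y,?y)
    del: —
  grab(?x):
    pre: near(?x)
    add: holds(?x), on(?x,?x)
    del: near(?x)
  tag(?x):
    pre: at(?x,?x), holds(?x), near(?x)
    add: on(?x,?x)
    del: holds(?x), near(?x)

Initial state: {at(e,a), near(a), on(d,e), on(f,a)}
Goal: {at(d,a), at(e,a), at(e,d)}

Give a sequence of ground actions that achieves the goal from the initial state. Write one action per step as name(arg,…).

1. free(e,d)  →  {at(d,d), at(e,a), at(e,d), near(a), on(d,e), on(f,a)}
2. grab(a)  →  {at(d,d), at(e,a), at(e,d), holds(a), on(a,a), on(d,e), on(f,a)}
3. bind(d,a)  →  {at(d,a), at(d,d), at(e,a), at(e,d), holds(a), on(d,d), on(d,e), on(f,a)}

free(e,d); grab(a); bind(d,a)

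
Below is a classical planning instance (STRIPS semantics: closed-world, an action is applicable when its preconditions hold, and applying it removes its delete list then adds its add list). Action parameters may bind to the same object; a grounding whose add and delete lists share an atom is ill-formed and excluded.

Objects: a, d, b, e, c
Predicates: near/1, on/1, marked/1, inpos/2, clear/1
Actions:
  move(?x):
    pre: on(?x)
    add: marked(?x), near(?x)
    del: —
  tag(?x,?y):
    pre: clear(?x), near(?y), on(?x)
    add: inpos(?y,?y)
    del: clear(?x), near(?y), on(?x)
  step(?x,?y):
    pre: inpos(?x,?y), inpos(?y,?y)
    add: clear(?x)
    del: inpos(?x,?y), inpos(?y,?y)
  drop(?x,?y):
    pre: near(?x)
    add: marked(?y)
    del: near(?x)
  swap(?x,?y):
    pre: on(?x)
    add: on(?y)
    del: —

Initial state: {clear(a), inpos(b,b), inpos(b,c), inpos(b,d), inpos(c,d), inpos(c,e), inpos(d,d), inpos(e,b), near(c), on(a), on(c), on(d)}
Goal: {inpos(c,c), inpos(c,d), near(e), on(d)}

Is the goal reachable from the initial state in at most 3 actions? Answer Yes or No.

Yes

1. tag(a,c)  →  {inpos(b,b), inpos(b,c), inpos(b,d), inpos(c,c), inpos(c,d), inpos(c,e), inpos(d,d), inpos(e,b), on(c), on(d)}
2. swap(d,e)  →  {inpos(b,b), inpos(b,c), inpos(b,d), inpos(c,c), inpos(c,d), inpos(c,e), inpos(d,d), inpos(e,b), on(c), on(d), on(e)}
3. move(e)  →  {inpos(b,b), inpos(b,c), inpos(b,d), inpos(c,c), inpos(c,d), inpos(c,e), inpos(d,d), inpos(e,b), marked(e), near(e), on(c), on(d), on(e)}
optimal plan length = 3; 3 ≤ 3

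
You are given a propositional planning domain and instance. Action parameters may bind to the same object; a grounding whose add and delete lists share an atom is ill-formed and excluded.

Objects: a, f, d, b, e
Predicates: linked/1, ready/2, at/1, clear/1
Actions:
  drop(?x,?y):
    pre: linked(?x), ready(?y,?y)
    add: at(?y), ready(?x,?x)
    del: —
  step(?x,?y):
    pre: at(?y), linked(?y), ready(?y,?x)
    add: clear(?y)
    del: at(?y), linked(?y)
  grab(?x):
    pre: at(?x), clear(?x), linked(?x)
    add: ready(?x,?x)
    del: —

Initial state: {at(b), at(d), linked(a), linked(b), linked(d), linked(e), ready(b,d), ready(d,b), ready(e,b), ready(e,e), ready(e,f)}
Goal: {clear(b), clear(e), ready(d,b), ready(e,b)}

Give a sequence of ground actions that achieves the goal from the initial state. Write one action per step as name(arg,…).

1. drop(a,e)  →  {at(b), at(d), at(e), linked(a), linked(b), linked(d), linked(e), ready(a,a), ready(b,d), ready(d,b), ready(e,b), ready(e,e), ready(e,f)}
2. step(f,e)  →  {at(b), at(d), clear(e), linked(a), linked(b), linked(d), ready(a,a), ready(b,d), ready(d,b), ready(e,b), ready(e,e), ready(e,f)}
3. step(d,b)  →  {at(d), clear(b), clear(e), linked(a), linked(d), ready(a,a), ready(b,d), ready(d,b), ready(e,b), ready(e,e), ready(e,f)}

drop(a,e); step(f,e); step(d,b)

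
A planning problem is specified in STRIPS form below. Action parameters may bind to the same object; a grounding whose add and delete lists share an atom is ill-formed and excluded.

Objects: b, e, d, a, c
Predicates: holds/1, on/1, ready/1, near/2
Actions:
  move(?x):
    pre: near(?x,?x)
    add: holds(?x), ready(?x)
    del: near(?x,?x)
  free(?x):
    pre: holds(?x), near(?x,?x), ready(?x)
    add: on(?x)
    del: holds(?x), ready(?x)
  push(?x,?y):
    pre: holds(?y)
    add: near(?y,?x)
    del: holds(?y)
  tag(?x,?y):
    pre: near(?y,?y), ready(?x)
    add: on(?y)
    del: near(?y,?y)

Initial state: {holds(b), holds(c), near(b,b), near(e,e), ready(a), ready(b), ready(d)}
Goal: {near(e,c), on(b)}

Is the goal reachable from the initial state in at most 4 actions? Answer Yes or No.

Yes

1. move(e)  →  {holds(b), holds(c), holds(e), near(b,b), ready(a), ready(b), ready(d), ready(e)}
2. free(b)  →  {holds(c), holds(e), near(b,b), on(b), ready(a), ready(d), ready(e)}
3. push(c,e)  →  {holds(c), near(b,b), near(e,c), on(b), ready(a), ready(d), ready(e)}
optimal plan length = 3; 3 ≤ 4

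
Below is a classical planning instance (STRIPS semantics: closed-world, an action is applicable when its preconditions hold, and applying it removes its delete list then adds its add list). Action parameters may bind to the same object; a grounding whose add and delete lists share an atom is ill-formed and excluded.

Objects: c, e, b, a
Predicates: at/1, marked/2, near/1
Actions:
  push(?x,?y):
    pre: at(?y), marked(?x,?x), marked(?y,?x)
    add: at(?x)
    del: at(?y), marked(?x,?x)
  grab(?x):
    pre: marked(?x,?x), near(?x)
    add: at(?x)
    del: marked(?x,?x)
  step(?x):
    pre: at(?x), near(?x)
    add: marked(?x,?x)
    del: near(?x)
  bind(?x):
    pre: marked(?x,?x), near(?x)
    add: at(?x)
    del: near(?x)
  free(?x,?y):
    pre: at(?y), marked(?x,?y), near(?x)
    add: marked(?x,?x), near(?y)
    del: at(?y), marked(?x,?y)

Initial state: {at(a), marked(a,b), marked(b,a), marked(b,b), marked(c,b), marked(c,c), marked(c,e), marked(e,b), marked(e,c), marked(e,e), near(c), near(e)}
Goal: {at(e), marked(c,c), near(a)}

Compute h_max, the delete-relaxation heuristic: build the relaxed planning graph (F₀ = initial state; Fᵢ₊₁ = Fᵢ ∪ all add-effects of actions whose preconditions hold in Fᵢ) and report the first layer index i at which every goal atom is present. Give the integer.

F0 = init (12 atoms)
F1 = F0 ∪ {at(b), at(c), at(e)}  (15 atoms)
F2 = F1 ∪ {near(b)}  (16 atoms)
F3 = F2 ∪ {near(a)}  (17 atoms)
goal ⊆ F3  ⇒  h_max = 3

3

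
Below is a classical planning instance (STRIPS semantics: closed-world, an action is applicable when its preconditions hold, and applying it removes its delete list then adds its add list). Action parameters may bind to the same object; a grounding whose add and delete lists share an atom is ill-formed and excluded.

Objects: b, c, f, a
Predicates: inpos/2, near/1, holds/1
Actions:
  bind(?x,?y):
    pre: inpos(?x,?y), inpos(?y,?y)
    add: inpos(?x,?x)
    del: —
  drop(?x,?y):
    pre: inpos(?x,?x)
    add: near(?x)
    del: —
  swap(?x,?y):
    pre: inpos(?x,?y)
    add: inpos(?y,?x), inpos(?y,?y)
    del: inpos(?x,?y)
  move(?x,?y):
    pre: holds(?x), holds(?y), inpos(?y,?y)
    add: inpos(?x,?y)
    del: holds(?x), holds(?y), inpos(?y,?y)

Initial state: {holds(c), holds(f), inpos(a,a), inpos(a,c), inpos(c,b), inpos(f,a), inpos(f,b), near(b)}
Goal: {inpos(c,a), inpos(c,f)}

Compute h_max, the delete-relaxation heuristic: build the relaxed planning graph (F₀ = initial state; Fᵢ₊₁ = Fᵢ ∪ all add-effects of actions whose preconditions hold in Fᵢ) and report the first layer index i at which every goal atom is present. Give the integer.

2

F0 = init (8 atoms)
F1 = F0 ∪ {inpos(a,f), inpos(b,b), inpos(b,c), inpos(b,f), inpos(c,a), inpos(c,c), inpos(f,f), near(a)}  (16 atoms)
F2 = F1 ∪ {inpos(c,f), inpos(f,c), near(c), near(f)}  (20 atoms)
goal ⊆ F2  ⇒  h_max = 2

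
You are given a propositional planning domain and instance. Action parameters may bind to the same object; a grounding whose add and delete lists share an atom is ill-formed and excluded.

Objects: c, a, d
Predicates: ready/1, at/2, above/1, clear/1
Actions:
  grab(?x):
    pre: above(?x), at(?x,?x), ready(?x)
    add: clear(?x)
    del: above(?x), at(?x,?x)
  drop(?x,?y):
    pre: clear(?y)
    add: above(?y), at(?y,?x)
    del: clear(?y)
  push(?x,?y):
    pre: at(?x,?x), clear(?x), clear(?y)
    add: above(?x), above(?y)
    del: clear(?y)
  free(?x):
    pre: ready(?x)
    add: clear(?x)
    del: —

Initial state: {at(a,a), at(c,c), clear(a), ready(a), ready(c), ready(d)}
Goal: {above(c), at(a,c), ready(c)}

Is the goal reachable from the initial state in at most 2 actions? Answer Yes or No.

No

1. drop(c,a)  →  {above(a), at(a,a), at(a,c), at(c,c), ready(a), ready(c), ready(d)}
2. free(c)  →  {above(a), at(a,a), at(a,c), at(c,c), clear(c), ready(a), ready(c), ready(d)}
3. drop(c,c)  →  {above(a), above(c), at(a,a), at(a,c), at(c,c), ready(a), ready(c), ready(d)}
optimal plan length = 3; 3 > 2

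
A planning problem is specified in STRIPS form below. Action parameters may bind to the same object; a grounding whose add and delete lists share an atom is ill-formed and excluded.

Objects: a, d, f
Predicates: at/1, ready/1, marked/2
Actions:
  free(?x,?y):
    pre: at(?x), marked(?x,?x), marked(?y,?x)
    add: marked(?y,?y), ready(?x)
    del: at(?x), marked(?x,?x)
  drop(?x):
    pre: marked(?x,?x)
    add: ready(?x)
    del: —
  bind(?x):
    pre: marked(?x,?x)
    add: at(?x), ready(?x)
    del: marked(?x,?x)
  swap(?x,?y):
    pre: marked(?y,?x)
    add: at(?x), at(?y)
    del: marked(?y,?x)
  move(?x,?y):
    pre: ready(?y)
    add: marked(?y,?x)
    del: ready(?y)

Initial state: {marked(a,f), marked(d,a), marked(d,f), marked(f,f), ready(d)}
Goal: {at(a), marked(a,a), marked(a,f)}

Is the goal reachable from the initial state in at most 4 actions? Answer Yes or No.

Yes

1. swap(a,d)  →  {at(a), at(d), marked(a,f), marked(d,f), marked(f,f), ready(d)}
2. swap(f,d)  →  {at(a), at(d), at(f), marked(a,f), marked(f,f), ready(d)}
3. free(f,a)  →  {at(a), at(d), marked(a,a), marked(a,f), ready(d), ready(f)}
optimal plan length = 3; 3 ≤ 4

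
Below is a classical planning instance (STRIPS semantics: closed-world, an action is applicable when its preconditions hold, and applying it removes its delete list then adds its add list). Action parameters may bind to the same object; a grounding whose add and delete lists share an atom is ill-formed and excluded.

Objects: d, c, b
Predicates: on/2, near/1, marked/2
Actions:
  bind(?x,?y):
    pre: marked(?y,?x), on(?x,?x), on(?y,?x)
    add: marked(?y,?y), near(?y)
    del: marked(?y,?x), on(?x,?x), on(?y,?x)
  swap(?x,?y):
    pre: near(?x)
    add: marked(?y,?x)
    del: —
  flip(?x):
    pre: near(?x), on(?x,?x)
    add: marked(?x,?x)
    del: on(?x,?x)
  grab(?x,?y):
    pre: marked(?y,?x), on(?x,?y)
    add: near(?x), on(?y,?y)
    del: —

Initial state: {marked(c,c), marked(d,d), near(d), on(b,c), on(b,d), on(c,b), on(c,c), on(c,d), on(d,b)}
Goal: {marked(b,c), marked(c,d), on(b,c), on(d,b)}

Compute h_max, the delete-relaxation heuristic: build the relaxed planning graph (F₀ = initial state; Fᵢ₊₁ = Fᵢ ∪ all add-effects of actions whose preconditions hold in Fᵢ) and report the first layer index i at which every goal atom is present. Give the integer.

2

F0 = init (9 atoms)
F1 = F0 ∪ {marked(b,d), marked(c,d), near(c)}  (12 atoms)
F2 = F1 ∪ {marked(b,c), marked(d,c), on(b,b)}  (15 atoms)
goal ⊆ F2  ⇒  h_max = 2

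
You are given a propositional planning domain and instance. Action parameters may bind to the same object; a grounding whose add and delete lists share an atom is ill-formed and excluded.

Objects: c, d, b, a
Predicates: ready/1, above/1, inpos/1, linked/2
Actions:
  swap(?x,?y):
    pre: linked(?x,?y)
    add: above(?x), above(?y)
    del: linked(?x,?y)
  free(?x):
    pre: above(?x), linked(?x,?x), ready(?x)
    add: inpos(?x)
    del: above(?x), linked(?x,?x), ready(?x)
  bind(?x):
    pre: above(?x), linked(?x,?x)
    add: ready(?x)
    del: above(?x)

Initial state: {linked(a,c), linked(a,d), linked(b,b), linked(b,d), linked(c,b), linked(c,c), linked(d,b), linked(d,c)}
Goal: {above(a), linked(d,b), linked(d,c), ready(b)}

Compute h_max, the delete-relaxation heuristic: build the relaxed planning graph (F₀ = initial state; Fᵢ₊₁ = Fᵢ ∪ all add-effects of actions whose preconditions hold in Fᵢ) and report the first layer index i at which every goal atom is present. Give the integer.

F0 = init (8 atoms)
F1 = F0 ∪ {above(a), above(b), above(c), above(d)}  (12 atoms)
F2 = F1 ∪ {ready(b), ready(c)}  (14 atoms)
goal ⊆ F2  ⇒  h_max = 2

2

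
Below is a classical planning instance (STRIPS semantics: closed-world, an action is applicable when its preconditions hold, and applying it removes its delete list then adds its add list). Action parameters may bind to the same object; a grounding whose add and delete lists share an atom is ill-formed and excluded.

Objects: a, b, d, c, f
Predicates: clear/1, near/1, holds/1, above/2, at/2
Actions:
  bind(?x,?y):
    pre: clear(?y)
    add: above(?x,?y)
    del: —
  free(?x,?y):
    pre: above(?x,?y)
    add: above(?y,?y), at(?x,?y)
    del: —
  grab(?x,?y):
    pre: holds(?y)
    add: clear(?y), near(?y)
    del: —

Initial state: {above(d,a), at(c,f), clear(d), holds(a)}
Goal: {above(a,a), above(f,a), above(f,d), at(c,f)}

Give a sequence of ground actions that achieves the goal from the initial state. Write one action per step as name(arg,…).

1. bind(f,d)  →  {above(d,a), above(f,d), at(c,f), clear(d), holds(a)}
2. free(d,a)  →  {above(a,a), above(d,a), above(f,d), at(c,f), at(d,a), clear(d), holds(a)}
3. grab(a,a)  →  {above(a,a), above(d,a), above(f,d), at(c,f), at(d,a), clear(a), clear(d), holds(a), near(a)}
4. bind(f,a)  →  {above(a,a), above(d,a), above(f,a), above(f,d), at(c,f), at(d,a), clear(a), clear(d), holds(a), near(a)}

bind(f,d); free(d,a); grab(a,a); bind(f,a)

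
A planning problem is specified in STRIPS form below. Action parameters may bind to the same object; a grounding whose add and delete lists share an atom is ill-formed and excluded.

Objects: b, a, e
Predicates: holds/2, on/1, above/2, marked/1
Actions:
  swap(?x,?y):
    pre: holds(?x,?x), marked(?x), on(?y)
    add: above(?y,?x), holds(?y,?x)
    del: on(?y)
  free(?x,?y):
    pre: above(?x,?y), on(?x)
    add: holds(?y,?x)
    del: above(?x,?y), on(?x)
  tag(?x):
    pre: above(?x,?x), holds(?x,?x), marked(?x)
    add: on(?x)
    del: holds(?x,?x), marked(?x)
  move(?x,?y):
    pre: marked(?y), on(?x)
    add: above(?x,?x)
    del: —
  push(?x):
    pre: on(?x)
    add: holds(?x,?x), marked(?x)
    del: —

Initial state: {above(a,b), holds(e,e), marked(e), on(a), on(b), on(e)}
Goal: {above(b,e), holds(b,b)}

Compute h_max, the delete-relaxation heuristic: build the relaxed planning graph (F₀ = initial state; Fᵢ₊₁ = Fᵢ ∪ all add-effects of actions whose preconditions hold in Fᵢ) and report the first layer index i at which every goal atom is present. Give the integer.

1

F0 = init (6 atoms)
F1 = F0 ∪ {above(a,a), above(a,e), above(b,b), above(b,e), above(e,e), holds(a,a), holds(a,e), holds(b,a), holds(b,b), holds(b,e), marked(a), marked(b)}  (18 atoms)
goal ⊆ F1  ⇒  h_max = 1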